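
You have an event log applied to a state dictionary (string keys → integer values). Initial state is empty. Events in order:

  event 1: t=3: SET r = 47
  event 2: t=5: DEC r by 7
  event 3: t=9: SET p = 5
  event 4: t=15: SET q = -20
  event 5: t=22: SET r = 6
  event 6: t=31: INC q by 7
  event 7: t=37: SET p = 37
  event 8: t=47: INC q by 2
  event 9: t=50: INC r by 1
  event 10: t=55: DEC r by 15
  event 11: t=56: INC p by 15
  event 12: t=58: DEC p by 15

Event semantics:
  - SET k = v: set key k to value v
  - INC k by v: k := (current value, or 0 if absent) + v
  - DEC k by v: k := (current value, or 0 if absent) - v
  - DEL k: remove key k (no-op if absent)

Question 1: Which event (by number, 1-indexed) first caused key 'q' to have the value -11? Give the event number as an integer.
Answer: 8

Derivation:
Looking for first event where q becomes -11:
  event 4: q = -20
  event 5: q = -20
  event 6: q = -13
  event 7: q = -13
  event 8: q -13 -> -11  <-- first match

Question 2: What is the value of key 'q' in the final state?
Track key 'q' through all 12 events:
  event 1 (t=3: SET r = 47): q unchanged
  event 2 (t=5: DEC r by 7): q unchanged
  event 3 (t=9: SET p = 5): q unchanged
  event 4 (t=15: SET q = -20): q (absent) -> -20
  event 5 (t=22: SET r = 6): q unchanged
  event 6 (t=31: INC q by 7): q -20 -> -13
  event 7 (t=37: SET p = 37): q unchanged
  event 8 (t=47: INC q by 2): q -13 -> -11
  event 9 (t=50: INC r by 1): q unchanged
  event 10 (t=55: DEC r by 15): q unchanged
  event 11 (t=56: INC p by 15): q unchanged
  event 12 (t=58: DEC p by 15): q unchanged
Final: q = -11

Answer: -11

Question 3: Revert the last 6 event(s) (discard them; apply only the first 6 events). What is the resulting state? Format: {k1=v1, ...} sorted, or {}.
Answer: {p=5, q=-13, r=6}

Derivation:
Keep first 6 events (discard last 6):
  after event 1 (t=3: SET r = 47): {r=47}
  after event 2 (t=5: DEC r by 7): {r=40}
  after event 3 (t=9: SET p = 5): {p=5, r=40}
  after event 4 (t=15: SET q = -20): {p=5, q=-20, r=40}
  after event 5 (t=22: SET r = 6): {p=5, q=-20, r=6}
  after event 6 (t=31: INC q by 7): {p=5, q=-13, r=6}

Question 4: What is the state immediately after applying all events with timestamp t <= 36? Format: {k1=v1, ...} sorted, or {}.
Answer: {p=5, q=-13, r=6}

Derivation:
Apply events with t <= 36 (6 events):
  after event 1 (t=3: SET r = 47): {r=47}
  after event 2 (t=5: DEC r by 7): {r=40}
  after event 3 (t=9: SET p = 5): {p=5, r=40}
  after event 4 (t=15: SET q = -20): {p=5, q=-20, r=40}
  after event 5 (t=22: SET r = 6): {p=5, q=-20, r=6}
  after event 6 (t=31: INC q by 7): {p=5, q=-13, r=6}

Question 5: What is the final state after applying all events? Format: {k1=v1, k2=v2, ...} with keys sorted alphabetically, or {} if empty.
  after event 1 (t=3: SET r = 47): {r=47}
  after event 2 (t=5: DEC r by 7): {r=40}
  after event 3 (t=9: SET p = 5): {p=5, r=40}
  after event 4 (t=15: SET q = -20): {p=5, q=-20, r=40}
  after event 5 (t=22: SET r = 6): {p=5, q=-20, r=6}
  after event 6 (t=31: INC q by 7): {p=5, q=-13, r=6}
  after event 7 (t=37: SET p = 37): {p=37, q=-13, r=6}
  after event 8 (t=47: INC q by 2): {p=37, q=-11, r=6}
  after event 9 (t=50: INC r by 1): {p=37, q=-11, r=7}
  after event 10 (t=55: DEC r by 15): {p=37, q=-11, r=-8}
  after event 11 (t=56: INC p by 15): {p=52, q=-11, r=-8}
  after event 12 (t=58: DEC p by 15): {p=37, q=-11, r=-8}

Answer: {p=37, q=-11, r=-8}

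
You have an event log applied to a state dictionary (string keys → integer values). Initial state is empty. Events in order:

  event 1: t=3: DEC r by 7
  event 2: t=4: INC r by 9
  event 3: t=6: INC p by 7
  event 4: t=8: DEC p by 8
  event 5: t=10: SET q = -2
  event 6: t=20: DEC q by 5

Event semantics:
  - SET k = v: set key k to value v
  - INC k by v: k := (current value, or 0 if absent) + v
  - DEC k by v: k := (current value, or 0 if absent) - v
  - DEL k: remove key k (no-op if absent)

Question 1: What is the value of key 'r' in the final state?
Track key 'r' through all 6 events:
  event 1 (t=3: DEC r by 7): r (absent) -> -7
  event 2 (t=4: INC r by 9): r -7 -> 2
  event 3 (t=6: INC p by 7): r unchanged
  event 4 (t=8: DEC p by 8): r unchanged
  event 5 (t=10: SET q = -2): r unchanged
  event 6 (t=20: DEC q by 5): r unchanged
Final: r = 2

Answer: 2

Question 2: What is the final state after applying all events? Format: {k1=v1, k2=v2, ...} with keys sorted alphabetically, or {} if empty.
  after event 1 (t=3: DEC r by 7): {r=-7}
  after event 2 (t=4: INC r by 9): {r=2}
  after event 3 (t=6: INC p by 7): {p=7, r=2}
  after event 4 (t=8: DEC p by 8): {p=-1, r=2}
  after event 5 (t=10: SET q = -2): {p=-1, q=-2, r=2}
  after event 6 (t=20: DEC q by 5): {p=-1, q=-7, r=2}

Answer: {p=-1, q=-7, r=2}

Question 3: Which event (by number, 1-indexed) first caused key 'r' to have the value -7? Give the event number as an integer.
Answer: 1

Derivation:
Looking for first event where r becomes -7:
  event 1: r (absent) -> -7  <-- first match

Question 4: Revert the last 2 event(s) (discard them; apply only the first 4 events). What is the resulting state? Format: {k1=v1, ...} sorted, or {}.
Keep first 4 events (discard last 2):
  after event 1 (t=3: DEC r by 7): {r=-7}
  after event 2 (t=4: INC r by 9): {r=2}
  after event 3 (t=6: INC p by 7): {p=7, r=2}
  after event 4 (t=8: DEC p by 8): {p=-1, r=2}

Answer: {p=-1, r=2}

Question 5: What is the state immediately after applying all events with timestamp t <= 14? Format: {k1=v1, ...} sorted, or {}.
Answer: {p=-1, q=-2, r=2}

Derivation:
Apply events with t <= 14 (5 events):
  after event 1 (t=3: DEC r by 7): {r=-7}
  after event 2 (t=4: INC r by 9): {r=2}
  after event 3 (t=6: INC p by 7): {p=7, r=2}
  after event 4 (t=8: DEC p by 8): {p=-1, r=2}
  after event 5 (t=10: SET q = -2): {p=-1, q=-2, r=2}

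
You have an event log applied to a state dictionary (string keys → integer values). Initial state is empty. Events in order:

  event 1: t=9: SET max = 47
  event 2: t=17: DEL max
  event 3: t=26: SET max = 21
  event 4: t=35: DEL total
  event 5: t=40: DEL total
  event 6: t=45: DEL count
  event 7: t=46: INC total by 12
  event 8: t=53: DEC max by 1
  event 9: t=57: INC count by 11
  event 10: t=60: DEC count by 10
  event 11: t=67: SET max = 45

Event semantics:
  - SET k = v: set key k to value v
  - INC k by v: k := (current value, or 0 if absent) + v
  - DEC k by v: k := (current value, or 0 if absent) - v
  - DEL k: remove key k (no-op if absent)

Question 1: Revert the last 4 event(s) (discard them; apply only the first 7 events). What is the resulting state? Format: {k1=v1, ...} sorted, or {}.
Keep first 7 events (discard last 4):
  after event 1 (t=9: SET max = 47): {max=47}
  after event 2 (t=17: DEL max): {}
  after event 3 (t=26: SET max = 21): {max=21}
  after event 4 (t=35: DEL total): {max=21}
  after event 5 (t=40: DEL total): {max=21}
  after event 6 (t=45: DEL count): {max=21}
  after event 7 (t=46: INC total by 12): {max=21, total=12}

Answer: {max=21, total=12}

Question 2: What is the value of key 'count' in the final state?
Track key 'count' through all 11 events:
  event 1 (t=9: SET max = 47): count unchanged
  event 2 (t=17: DEL max): count unchanged
  event 3 (t=26: SET max = 21): count unchanged
  event 4 (t=35: DEL total): count unchanged
  event 5 (t=40: DEL total): count unchanged
  event 6 (t=45: DEL count): count (absent) -> (absent)
  event 7 (t=46: INC total by 12): count unchanged
  event 8 (t=53: DEC max by 1): count unchanged
  event 9 (t=57: INC count by 11): count (absent) -> 11
  event 10 (t=60: DEC count by 10): count 11 -> 1
  event 11 (t=67: SET max = 45): count unchanged
Final: count = 1

Answer: 1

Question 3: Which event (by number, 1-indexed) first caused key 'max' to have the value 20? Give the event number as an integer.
Answer: 8

Derivation:
Looking for first event where max becomes 20:
  event 1: max = 47
  event 2: max = (absent)
  event 3: max = 21
  event 4: max = 21
  event 5: max = 21
  event 6: max = 21
  event 7: max = 21
  event 8: max 21 -> 20  <-- first match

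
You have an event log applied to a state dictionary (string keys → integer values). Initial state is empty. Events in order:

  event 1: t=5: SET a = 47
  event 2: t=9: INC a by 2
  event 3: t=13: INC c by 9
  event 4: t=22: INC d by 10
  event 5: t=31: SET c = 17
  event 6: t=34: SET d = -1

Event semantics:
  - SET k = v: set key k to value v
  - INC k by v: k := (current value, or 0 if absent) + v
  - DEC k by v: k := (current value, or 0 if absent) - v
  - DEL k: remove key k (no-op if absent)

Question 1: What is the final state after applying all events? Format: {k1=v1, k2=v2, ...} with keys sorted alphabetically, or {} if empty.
Answer: {a=49, c=17, d=-1}

Derivation:
  after event 1 (t=5: SET a = 47): {a=47}
  after event 2 (t=9: INC a by 2): {a=49}
  after event 3 (t=13: INC c by 9): {a=49, c=9}
  after event 4 (t=22: INC d by 10): {a=49, c=9, d=10}
  after event 5 (t=31: SET c = 17): {a=49, c=17, d=10}
  after event 6 (t=34: SET d = -1): {a=49, c=17, d=-1}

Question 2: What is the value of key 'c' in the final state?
Answer: 17

Derivation:
Track key 'c' through all 6 events:
  event 1 (t=5: SET a = 47): c unchanged
  event 2 (t=9: INC a by 2): c unchanged
  event 3 (t=13: INC c by 9): c (absent) -> 9
  event 4 (t=22: INC d by 10): c unchanged
  event 5 (t=31: SET c = 17): c 9 -> 17
  event 6 (t=34: SET d = -1): c unchanged
Final: c = 17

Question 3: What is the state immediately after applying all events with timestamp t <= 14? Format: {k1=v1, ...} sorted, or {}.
Apply events with t <= 14 (3 events):
  after event 1 (t=5: SET a = 47): {a=47}
  after event 2 (t=9: INC a by 2): {a=49}
  after event 3 (t=13: INC c by 9): {a=49, c=9}

Answer: {a=49, c=9}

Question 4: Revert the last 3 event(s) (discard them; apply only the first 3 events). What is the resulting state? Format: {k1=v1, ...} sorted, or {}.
Answer: {a=49, c=9}

Derivation:
Keep first 3 events (discard last 3):
  after event 1 (t=5: SET a = 47): {a=47}
  after event 2 (t=9: INC a by 2): {a=49}
  after event 3 (t=13: INC c by 9): {a=49, c=9}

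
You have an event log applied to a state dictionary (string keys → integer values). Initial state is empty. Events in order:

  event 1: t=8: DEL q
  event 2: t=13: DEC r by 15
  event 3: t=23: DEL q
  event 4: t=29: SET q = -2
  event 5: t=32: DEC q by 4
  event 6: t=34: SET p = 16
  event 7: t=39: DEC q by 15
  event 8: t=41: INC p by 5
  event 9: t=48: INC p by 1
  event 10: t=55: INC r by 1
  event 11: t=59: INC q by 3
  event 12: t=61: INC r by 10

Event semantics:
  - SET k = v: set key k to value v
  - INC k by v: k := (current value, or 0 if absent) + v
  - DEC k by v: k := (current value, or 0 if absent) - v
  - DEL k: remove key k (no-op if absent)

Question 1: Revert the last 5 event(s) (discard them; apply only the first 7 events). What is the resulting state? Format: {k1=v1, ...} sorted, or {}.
Keep first 7 events (discard last 5):
  after event 1 (t=8: DEL q): {}
  after event 2 (t=13: DEC r by 15): {r=-15}
  after event 3 (t=23: DEL q): {r=-15}
  after event 4 (t=29: SET q = -2): {q=-2, r=-15}
  after event 5 (t=32: DEC q by 4): {q=-6, r=-15}
  after event 6 (t=34: SET p = 16): {p=16, q=-6, r=-15}
  after event 7 (t=39: DEC q by 15): {p=16, q=-21, r=-15}

Answer: {p=16, q=-21, r=-15}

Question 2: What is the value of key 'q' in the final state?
Track key 'q' through all 12 events:
  event 1 (t=8: DEL q): q (absent) -> (absent)
  event 2 (t=13: DEC r by 15): q unchanged
  event 3 (t=23: DEL q): q (absent) -> (absent)
  event 4 (t=29: SET q = -2): q (absent) -> -2
  event 5 (t=32: DEC q by 4): q -2 -> -6
  event 6 (t=34: SET p = 16): q unchanged
  event 7 (t=39: DEC q by 15): q -6 -> -21
  event 8 (t=41: INC p by 5): q unchanged
  event 9 (t=48: INC p by 1): q unchanged
  event 10 (t=55: INC r by 1): q unchanged
  event 11 (t=59: INC q by 3): q -21 -> -18
  event 12 (t=61: INC r by 10): q unchanged
Final: q = -18

Answer: -18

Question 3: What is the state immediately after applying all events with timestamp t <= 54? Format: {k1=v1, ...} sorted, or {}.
Apply events with t <= 54 (9 events):
  after event 1 (t=8: DEL q): {}
  after event 2 (t=13: DEC r by 15): {r=-15}
  after event 3 (t=23: DEL q): {r=-15}
  after event 4 (t=29: SET q = -2): {q=-2, r=-15}
  after event 5 (t=32: DEC q by 4): {q=-6, r=-15}
  after event 6 (t=34: SET p = 16): {p=16, q=-6, r=-15}
  after event 7 (t=39: DEC q by 15): {p=16, q=-21, r=-15}
  after event 8 (t=41: INC p by 5): {p=21, q=-21, r=-15}
  after event 9 (t=48: INC p by 1): {p=22, q=-21, r=-15}

Answer: {p=22, q=-21, r=-15}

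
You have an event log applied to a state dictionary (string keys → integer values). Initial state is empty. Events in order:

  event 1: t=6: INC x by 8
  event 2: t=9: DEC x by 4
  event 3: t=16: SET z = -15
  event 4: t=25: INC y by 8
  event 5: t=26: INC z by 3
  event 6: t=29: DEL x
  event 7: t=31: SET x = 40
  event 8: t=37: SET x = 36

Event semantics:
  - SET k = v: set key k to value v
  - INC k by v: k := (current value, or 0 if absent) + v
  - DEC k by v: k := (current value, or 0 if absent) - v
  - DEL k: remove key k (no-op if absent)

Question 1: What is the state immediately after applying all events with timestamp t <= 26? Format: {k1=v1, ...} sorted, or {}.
Answer: {x=4, y=8, z=-12}

Derivation:
Apply events with t <= 26 (5 events):
  after event 1 (t=6: INC x by 8): {x=8}
  after event 2 (t=9: DEC x by 4): {x=4}
  after event 3 (t=16: SET z = -15): {x=4, z=-15}
  after event 4 (t=25: INC y by 8): {x=4, y=8, z=-15}
  after event 5 (t=26: INC z by 3): {x=4, y=8, z=-12}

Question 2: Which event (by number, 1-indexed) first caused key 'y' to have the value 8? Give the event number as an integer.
Answer: 4

Derivation:
Looking for first event where y becomes 8:
  event 4: y (absent) -> 8  <-- first match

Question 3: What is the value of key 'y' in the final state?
Track key 'y' through all 8 events:
  event 1 (t=6: INC x by 8): y unchanged
  event 2 (t=9: DEC x by 4): y unchanged
  event 3 (t=16: SET z = -15): y unchanged
  event 4 (t=25: INC y by 8): y (absent) -> 8
  event 5 (t=26: INC z by 3): y unchanged
  event 6 (t=29: DEL x): y unchanged
  event 7 (t=31: SET x = 40): y unchanged
  event 8 (t=37: SET x = 36): y unchanged
Final: y = 8

Answer: 8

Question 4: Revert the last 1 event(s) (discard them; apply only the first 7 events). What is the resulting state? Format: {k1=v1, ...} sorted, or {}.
Keep first 7 events (discard last 1):
  after event 1 (t=6: INC x by 8): {x=8}
  after event 2 (t=9: DEC x by 4): {x=4}
  after event 3 (t=16: SET z = -15): {x=4, z=-15}
  after event 4 (t=25: INC y by 8): {x=4, y=8, z=-15}
  after event 5 (t=26: INC z by 3): {x=4, y=8, z=-12}
  after event 6 (t=29: DEL x): {y=8, z=-12}
  after event 7 (t=31: SET x = 40): {x=40, y=8, z=-12}

Answer: {x=40, y=8, z=-12}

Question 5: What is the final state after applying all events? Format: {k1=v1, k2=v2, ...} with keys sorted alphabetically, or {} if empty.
  after event 1 (t=6: INC x by 8): {x=8}
  after event 2 (t=9: DEC x by 4): {x=4}
  after event 3 (t=16: SET z = -15): {x=4, z=-15}
  after event 4 (t=25: INC y by 8): {x=4, y=8, z=-15}
  after event 5 (t=26: INC z by 3): {x=4, y=8, z=-12}
  after event 6 (t=29: DEL x): {y=8, z=-12}
  after event 7 (t=31: SET x = 40): {x=40, y=8, z=-12}
  after event 8 (t=37: SET x = 36): {x=36, y=8, z=-12}

Answer: {x=36, y=8, z=-12}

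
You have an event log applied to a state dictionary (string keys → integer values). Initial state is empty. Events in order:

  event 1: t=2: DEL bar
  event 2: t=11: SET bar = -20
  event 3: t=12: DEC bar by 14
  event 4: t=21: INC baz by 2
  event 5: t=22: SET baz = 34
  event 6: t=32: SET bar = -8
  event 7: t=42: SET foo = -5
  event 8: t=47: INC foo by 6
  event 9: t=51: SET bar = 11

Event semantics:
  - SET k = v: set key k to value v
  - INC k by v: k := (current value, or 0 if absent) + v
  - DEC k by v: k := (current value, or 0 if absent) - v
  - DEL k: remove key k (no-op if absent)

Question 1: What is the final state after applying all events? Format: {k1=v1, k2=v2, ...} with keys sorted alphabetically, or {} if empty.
Answer: {bar=11, baz=34, foo=1}

Derivation:
  after event 1 (t=2: DEL bar): {}
  after event 2 (t=11: SET bar = -20): {bar=-20}
  after event 3 (t=12: DEC bar by 14): {bar=-34}
  after event 4 (t=21: INC baz by 2): {bar=-34, baz=2}
  after event 5 (t=22: SET baz = 34): {bar=-34, baz=34}
  after event 6 (t=32: SET bar = -8): {bar=-8, baz=34}
  after event 7 (t=42: SET foo = -5): {bar=-8, baz=34, foo=-5}
  after event 8 (t=47: INC foo by 6): {bar=-8, baz=34, foo=1}
  after event 9 (t=51: SET bar = 11): {bar=11, baz=34, foo=1}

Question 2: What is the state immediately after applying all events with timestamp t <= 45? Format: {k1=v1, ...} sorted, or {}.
Answer: {bar=-8, baz=34, foo=-5}

Derivation:
Apply events with t <= 45 (7 events):
  after event 1 (t=2: DEL bar): {}
  after event 2 (t=11: SET bar = -20): {bar=-20}
  after event 3 (t=12: DEC bar by 14): {bar=-34}
  after event 4 (t=21: INC baz by 2): {bar=-34, baz=2}
  after event 5 (t=22: SET baz = 34): {bar=-34, baz=34}
  after event 6 (t=32: SET bar = -8): {bar=-8, baz=34}
  after event 7 (t=42: SET foo = -5): {bar=-8, baz=34, foo=-5}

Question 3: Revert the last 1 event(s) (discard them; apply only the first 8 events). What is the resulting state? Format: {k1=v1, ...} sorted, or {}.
Answer: {bar=-8, baz=34, foo=1}

Derivation:
Keep first 8 events (discard last 1):
  after event 1 (t=2: DEL bar): {}
  after event 2 (t=11: SET bar = -20): {bar=-20}
  after event 3 (t=12: DEC bar by 14): {bar=-34}
  after event 4 (t=21: INC baz by 2): {bar=-34, baz=2}
  after event 5 (t=22: SET baz = 34): {bar=-34, baz=34}
  after event 6 (t=32: SET bar = -8): {bar=-8, baz=34}
  after event 7 (t=42: SET foo = -5): {bar=-8, baz=34, foo=-5}
  after event 8 (t=47: INC foo by 6): {bar=-8, baz=34, foo=1}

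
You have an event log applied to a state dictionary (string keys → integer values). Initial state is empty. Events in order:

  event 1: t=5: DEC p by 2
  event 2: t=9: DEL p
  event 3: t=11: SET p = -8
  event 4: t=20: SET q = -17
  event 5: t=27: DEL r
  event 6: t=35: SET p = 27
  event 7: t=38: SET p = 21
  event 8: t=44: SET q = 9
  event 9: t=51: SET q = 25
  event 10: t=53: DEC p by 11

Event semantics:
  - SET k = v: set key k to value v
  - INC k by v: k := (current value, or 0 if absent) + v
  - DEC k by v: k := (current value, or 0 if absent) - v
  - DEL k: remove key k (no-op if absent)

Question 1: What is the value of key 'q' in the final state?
Track key 'q' through all 10 events:
  event 1 (t=5: DEC p by 2): q unchanged
  event 2 (t=9: DEL p): q unchanged
  event 3 (t=11: SET p = -8): q unchanged
  event 4 (t=20: SET q = -17): q (absent) -> -17
  event 5 (t=27: DEL r): q unchanged
  event 6 (t=35: SET p = 27): q unchanged
  event 7 (t=38: SET p = 21): q unchanged
  event 8 (t=44: SET q = 9): q -17 -> 9
  event 9 (t=51: SET q = 25): q 9 -> 25
  event 10 (t=53: DEC p by 11): q unchanged
Final: q = 25

Answer: 25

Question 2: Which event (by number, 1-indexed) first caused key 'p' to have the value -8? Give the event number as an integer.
Looking for first event where p becomes -8:
  event 1: p = -2
  event 2: p = (absent)
  event 3: p (absent) -> -8  <-- first match

Answer: 3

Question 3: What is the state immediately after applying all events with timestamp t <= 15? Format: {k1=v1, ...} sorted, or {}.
Answer: {p=-8}

Derivation:
Apply events with t <= 15 (3 events):
  after event 1 (t=5: DEC p by 2): {p=-2}
  after event 2 (t=9: DEL p): {}
  after event 3 (t=11: SET p = -8): {p=-8}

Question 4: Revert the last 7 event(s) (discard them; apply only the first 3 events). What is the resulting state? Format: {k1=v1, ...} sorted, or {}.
Answer: {p=-8}

Derivation:
Keep first 3 events (discard last 7):
  after event 1 (t=5: DEC p by 2): {p=-2}
  after event 2 (t=9: DEL p): {}
  after event 3 (t=11: SET p = -8): {p=-8}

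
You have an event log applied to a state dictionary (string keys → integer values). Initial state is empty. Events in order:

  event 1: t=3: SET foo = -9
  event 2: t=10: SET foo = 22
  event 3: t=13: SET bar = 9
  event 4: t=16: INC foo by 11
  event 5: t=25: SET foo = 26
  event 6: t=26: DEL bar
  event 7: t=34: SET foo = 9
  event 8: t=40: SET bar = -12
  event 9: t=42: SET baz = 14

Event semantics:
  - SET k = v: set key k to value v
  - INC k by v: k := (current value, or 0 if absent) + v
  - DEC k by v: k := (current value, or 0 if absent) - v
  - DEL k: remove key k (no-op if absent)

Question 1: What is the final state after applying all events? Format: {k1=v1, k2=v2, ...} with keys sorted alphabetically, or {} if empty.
  after event 1 (t=3: SET foo = -9): {foo=-9}
  after event 2 (t=10: SET foo = 22): {foo=22}
  after event 3 (t=13: SET bar = 9): {bar=9, foo=22}
  after event 4 (t=16: INC foo by 11): {bar=9, foo=33}
  after event 5 (t=25: SET foo = 26): {bar=9, foo=26}
  after event 6 (t=26: DEL bar): {foo=26}
  after event 7 (t=34: SET foo = 9): {foo=9}
  after event 8 (t=40: SET bar = -12): {bar=-12, foo=9}
  after event 9 (t=42: SET baz = 14): {bar=-12, baz=14, foo=9}

Answer: {bar=-12, baz=14, foo=9}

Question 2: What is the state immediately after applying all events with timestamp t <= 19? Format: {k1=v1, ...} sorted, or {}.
Answer: {bar=9, foo=33}

Derivation:
Apply events with t <= 19 (4 events):
  after event 1 (t=3: SET foo = -9): {foo=-9}
  after event 2 (t=10: SET foo = 22): {foo=22}
  after event 3 (t=13: SET bar = 9): {bar=9, foo=22}
  after event 4 (t=16: INC foo by 11): {bar=9, foo=33}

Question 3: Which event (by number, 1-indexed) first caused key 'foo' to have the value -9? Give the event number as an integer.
Looking for first event where foo becomes -9:
  event 1: foo (absent) -> -9  <-- first match

Answer: 1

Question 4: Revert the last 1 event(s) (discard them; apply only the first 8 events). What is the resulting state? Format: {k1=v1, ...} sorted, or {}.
Answer: {bar=-12, foo=9}

Derivation:
Keep first 8 events (discard last 1):
  after event 1 (t=3: SET foo = -9): {foo=-9}
  after event 2 (t=10: SET foo = 22): {foo=22}
  after event 3 (t=13: SET bar = 9): {bar=9, foo=22}
  after event 4 (t=16: INC foo by 11): {bar=9, foo=33}
  after event 5 (t=25: SET foo = 26): {bar=9, foo=26}
  after event 6 (t=26: DEL bar): {foo=26}
  after event 7 (t=34: SET foo = 9): {foo=9}
  after event 8 (t=40: SET bar = -12): {bar=-12, foo=9}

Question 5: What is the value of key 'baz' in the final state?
Answer: 14

Derivation:
Track key 'baz' through all 9 events:
  event 1 (t=3: SET foo = -9): baz unchanged
  event 2 (t=10: SET foo = 22): baz unchanged
  event 3 (t=13: SET bar = 9): baz unchanged
  event 4 (t=16: INC foo by 11): baz unchanged
  event 5 (t=25: SET foo = 26): baz unchanged
  event 6 (t=26: DEL bar): baz unchanged
  event 7 (t=34: SET foo = 9): baz unchanged
  event 8 (t=40: SET bar = -12): baz unchanged
  event 9 (t=42: SET baz = 14): baz (absent) -> 14
Final: baz = 14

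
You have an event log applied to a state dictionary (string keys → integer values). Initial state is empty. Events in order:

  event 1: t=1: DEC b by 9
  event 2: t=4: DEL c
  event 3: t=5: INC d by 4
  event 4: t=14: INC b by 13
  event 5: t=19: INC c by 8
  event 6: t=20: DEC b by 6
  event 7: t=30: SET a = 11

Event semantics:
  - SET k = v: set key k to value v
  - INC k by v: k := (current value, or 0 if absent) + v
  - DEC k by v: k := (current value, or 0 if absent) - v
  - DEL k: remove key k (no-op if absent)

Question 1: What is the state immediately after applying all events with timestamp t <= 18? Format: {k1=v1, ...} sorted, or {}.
Answer: {b=4, d=4}

Derivation:
Apply events with t <= 18 (4 events):
  after event 1 (t=1: DEC b by 9): {b=-9}
  after event 2 (t=4: DEL c): {b=-9}
  after event 3 (t=5: INC d by 4): {b=-9, d=4}
  after event 4 (t=14: INC b by 13): {b=4, d=4}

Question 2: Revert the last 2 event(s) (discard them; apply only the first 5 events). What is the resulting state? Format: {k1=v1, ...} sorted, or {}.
Answer: {b=4, c=8, d=4}

Derivation:
Keep first 5 events (discard last 2):
  after event 1 (t=1: DEC b by 9): {b=-9}
  after event 2 (t=4: DEL c): {b=-9}
  after event 3 (t=5: INC d by 4): {b=-9, d=4}
  after event 4 (t=14: INC b by 13): {b=4, d=4}
  after event 5 (t=19: INC c by 8): {b=4, c=8, d=4}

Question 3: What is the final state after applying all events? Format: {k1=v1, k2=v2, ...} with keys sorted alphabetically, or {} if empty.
Answer: {a=11, b=-2, c=8, d=4}

Derivation:
  after event 1 (t=1: DEC b by 9): {b=-9}
  after event 2 (t=4: DEL c): {b=-9}
  after event 3 (t=5: INC d by 4): {b=-9, d=4}
  after event 4 (t=14: INC b by 13): {b=4, d=4}
  after event 5 (t=19: INC c by 8): {b=4, c=8, d=4}
  after event 6 (t=20: DEC b by 6): {b=-2, c=8, d=4}
  after event 7 (t=30: SET a = 11): {a=11, b=-2, c=8, d=4}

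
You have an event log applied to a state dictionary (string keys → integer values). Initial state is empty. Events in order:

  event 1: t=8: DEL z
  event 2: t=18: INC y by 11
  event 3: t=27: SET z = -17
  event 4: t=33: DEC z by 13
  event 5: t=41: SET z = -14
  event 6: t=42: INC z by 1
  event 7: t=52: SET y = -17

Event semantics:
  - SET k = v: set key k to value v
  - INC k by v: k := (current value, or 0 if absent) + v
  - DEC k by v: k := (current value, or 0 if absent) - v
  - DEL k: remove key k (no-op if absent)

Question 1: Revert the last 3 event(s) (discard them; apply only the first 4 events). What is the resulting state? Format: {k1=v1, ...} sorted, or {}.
Answer: {y=11, z=-30}

Derivation:
Keep first 4 events (discard last 3):
  after event 1 (t=8: DEL z): {}
  after event 2 (t=18: INC y by 11): {y=11}
  after event 3 (t=27: SET z = -17): {y=11, z=-17}
  after event 4 (t=33: DEC z by 13): {y=11, z=-30}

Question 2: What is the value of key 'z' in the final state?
Answer: -13

Derivation:
Track key 'z' through all 7 events:
  event 1 (t=8: DEL z): z (absent) -> (absent)
  event 2 (t=18: INC y by 11): z unchanged
  event 3 (t=27: SET z = -17): z (absent) -> -17
  event 4 (t=33: DEC z by 13): z -17 -> -30
  event 5 (t=41: SET z = -14): z -30 -> -14
  event 6 (t=42: INC z by 1): z -14 -> -13
  event 7 (t=52: SET y = -17): z unchanged
Final: z = -13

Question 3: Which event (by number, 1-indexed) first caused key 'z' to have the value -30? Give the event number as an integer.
Looking for first event where z becomes -30:
  event 3: z = -17
  event 4: z -17 -> -30  <-- first match

Answer: 4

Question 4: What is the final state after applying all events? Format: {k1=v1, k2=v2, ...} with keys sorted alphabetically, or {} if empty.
Answer: {y=-17, z=-13}

Derivation:
  after event 1 (t=8: DEL z): {}
  after event 2 (t=18: INC y by 11): {y=11}
  after event 3 (t=27: SET z = -17): {y=11, z=-17}
  after event 4 (t=33: DEC z by 13): {y=11, z=-30}
  after event 5 (t=41: SET z = -14): {y=11, z=-14}
  after event 6 (t=42: INC z by 1): {y=11, z=-13}
  after event 7 (t=52: SET y = -17): {y=-17, z=-13}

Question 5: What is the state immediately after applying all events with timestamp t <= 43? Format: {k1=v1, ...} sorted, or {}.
Apply events with t <= 43 (6 events):
  after event 1 (t=8: DEL z): {}
  after event 2 (t=18: INC y by 11): {y=11}
  after event 3 (t=27: SET z = -17): {y=11, z=-17}
  after event 4 (t=33: DEC z by 13): {y=11, z=-30}
  after event 5 (t=41: SET z = -14): {y=11, z=-14}
  after event 6 (t=42: INC z by 1): {y=11, z=-13}

Answer: {y=11, z=-13}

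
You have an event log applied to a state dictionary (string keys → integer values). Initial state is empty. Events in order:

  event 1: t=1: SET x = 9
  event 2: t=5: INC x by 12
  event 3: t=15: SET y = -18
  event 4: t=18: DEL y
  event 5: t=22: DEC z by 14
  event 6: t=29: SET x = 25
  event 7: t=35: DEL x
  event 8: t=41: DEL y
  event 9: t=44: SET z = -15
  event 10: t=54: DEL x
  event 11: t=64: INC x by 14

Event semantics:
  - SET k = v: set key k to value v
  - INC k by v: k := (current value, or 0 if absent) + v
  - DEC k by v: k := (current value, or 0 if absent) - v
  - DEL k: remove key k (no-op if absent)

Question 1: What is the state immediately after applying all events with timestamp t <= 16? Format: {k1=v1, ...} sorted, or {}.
Answer: {x=21, y=-18}

Derivation:
Apply events with t <= 16 (3 events):
  after event 1 (t=1: SET x = 9): {x=9}
  after event 2 (t=5: INC x by 12): {x=21}
  after event 3 (t=15: SET y = -18): {x=21, y=-18}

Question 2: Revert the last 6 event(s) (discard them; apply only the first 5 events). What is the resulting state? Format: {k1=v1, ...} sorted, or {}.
Keep first 5 events (discard last 6):
  after event 1 (t=1: SET x = 9): {x=9}
  after event 2 (t=5: INC x by 12): {x=21}
  after event 3 (t=15: SET y = -18): {x=21, y=-18}
  after event 4 (t=18: DEL y): {x=21}
  after event 5 (t=22: DEC z by 14): {x=21, z=-14}

Answer: {x=21, z=-14}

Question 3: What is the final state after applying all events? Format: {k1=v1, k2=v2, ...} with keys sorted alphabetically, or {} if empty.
  after event 1 (t=1: SET x = 9): {x=9}
  after event 2 (t=5: INC x by 12): {x=21}
  after event 3 (t=15: SET y = -18): {x=21, y=-18}
  after event 4 (t=18: DEL y): {x=21}
  after event 5 (t=22: DEC z by 14): {x=21, z=-14}
  after event 6 (t=29: SET x = 25): {x=25, z=-14}
  after event 7 (t=35: DEL x): {z=-14}
  after event 8 (t=41: DEL y): {z=-14}
  after event 9 (t=44: SET z = -15): {z=-15}
  after event 10 (t=54: DEL x): {z=-15}
  after event 11 (t=64: INC x by 14): {x=14, z=-15}

Answer: {x=14, z=-15}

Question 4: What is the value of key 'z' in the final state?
Answer: -15

Derivation:
Track key 'z' through all 11 events:
  event 1 (t=1: SET x = 9): z unchanged
  event 2 (t=5: INC x by 12): z unchanged
  event 3 (t=15: SET y = -18): z unchanged
  event 4 (t=18: DEL y): z unchanged
  event 5 (t=22: DEC z by 14): z (absent) -> -14
  event 6 (t=29: SET x = 25): z unchanged
  event 7 (t=35: DEL x): z unchanged
  event 8 (t=41: DEL y): z unchanged
  event 9 (t=44: SET z = -15): z -14 -> -15
  event 10 (t=54: DEL x): z unchanged
  event 11 (t=64: INC x by 14): z unchanged
Final: z = -15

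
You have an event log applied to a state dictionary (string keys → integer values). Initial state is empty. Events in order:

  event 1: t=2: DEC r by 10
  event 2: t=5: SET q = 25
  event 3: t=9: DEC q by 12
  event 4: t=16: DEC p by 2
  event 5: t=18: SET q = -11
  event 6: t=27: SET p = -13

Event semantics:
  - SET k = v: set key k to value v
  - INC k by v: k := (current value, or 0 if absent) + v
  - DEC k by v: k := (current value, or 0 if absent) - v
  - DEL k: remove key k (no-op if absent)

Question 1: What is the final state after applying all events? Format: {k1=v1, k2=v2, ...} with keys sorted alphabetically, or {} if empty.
Answer: {p=-13, q=-11, r=-10}

Derivation:
  after event 1 (t=2: DEC r by 10): {r=-10}
  after event 2 (t=5: SET q = 25): {q=25, r=-10}
  after event 3 (t=9: DEC q by 12): {q=13, r=-10}
  after event 4 (t=16: DEC p by 2): {p=-2, q=13, r=-10}
  after event 5 (t=18: SET q = -11): {p=-2, q=-11, r=-10}
  after event 6 (t=27: SET p = -13): {p=-13, q=-11, r=-10}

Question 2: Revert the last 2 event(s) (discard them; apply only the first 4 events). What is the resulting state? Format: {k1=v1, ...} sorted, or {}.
Keep first 4 events (discard last 2):
  after event 1 (t=2: DEC r by 10): {r=-10}
  after event 2 (t=5: SET q = 25): {q=25, r=-10}
  after event 3 (t=9: DEC q by 12): {q=13, r=-10}
  after event 4 (t=16: DEC p by 2): {p=-2, q=13, r=-10}

Answer: {p=-2, q=13, r=-10}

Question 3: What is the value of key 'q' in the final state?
Track key 'q' through all 6 events:
  event 1 (t=2: DEC r by 10): q unchanged
  event 2 (t=5: SET q = 25): q (absent) -> 25
  event 3 (t=9: DEC q by 12): q 25 -> 13
  event 4 (t=16: DEC p by 2): q unchanged
  event 5 (t=18: SET q = -11): q 13 -> -11
  event 6 (t=27: SET p = -13): q unchanged
Final: q = -11

Answer: -11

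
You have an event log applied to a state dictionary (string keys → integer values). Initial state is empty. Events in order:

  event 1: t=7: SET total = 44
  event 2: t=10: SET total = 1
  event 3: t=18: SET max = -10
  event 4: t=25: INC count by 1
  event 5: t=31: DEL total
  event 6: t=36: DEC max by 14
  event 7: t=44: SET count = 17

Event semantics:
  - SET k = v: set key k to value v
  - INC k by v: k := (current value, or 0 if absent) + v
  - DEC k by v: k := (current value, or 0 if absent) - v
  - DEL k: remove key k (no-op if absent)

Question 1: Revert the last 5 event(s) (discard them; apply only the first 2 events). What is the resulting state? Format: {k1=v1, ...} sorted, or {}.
Keep first 2 events (discard last 5):
  after event 1 (t=7: SET total = 44): {total=44}
  after event 2 (t=10: SET total = 1): {total=1}

Answer: {total=1}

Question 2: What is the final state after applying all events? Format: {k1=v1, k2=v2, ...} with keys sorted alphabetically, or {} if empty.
  after event 1 (t=7: SET total = 44): {total=44}
  after event 2 (t=10: SET total = 1): {total=1}
  after event 3 (t=18: SET max = -10): {max=-10, total=1}
  after event 4 (t=25: INC count by 1): {count=1, max=-10, total=1}
  after event 5 (t=31: DEL total): {count=1, max=-10}
  after event 6 (t=36: DEC max by 14): {count=1, max=-24}
  after event 7 (t=44: SET count = 17): {count=17, max=-24}

Answer: {count=17, max=-24}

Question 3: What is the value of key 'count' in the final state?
Answer: 17

Derivation:
Track key 'count' through all 7 events:
  event 1 (t=7: SET total = 44): count unchanged
  event 2 (t=10: SET total = 1): count unchanged
  event 3 (t=18: SET max = -10): count unchanged
  event 4 (t=25: INC count by 1): count (absent) -> 1
  event 5 (t=31: DEL total): count unchanged
  event 6 (t=36: DEC max by 14): count unchanged
  event 7 (t=44: SET count = 17): count 1 -> 17
Final: count = 17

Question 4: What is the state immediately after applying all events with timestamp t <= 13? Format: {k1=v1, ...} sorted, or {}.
Apply events with t <= 13 (2 events):
  after event 1 (t=7: SET total = 44): {total=44}
  after event 2 (t=10: SET total = 1): {total=1}

Answer: {total=1}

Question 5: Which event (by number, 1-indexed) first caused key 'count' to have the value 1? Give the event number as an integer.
Answer: 4

Derivation:
Looking for first event where count becomes 1:
  event 4: count (absent) -> 1  <-- first match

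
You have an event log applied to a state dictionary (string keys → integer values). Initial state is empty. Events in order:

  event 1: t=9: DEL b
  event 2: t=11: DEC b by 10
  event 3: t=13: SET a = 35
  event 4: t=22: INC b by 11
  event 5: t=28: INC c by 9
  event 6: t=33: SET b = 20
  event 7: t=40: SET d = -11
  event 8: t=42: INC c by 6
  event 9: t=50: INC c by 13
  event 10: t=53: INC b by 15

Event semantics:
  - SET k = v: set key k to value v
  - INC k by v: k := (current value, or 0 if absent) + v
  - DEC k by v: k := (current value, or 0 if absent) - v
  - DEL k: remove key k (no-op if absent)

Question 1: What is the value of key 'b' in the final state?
Track key 'b' through all 10 events:
  event 1 (t=9: DEL b): b (absent) -> (absent)
  event 2 (t=11: DEC b by 10): b (absent) -> -10
  event 3 (t=13: SET a = 35): b unchanged
  event 4 (t=22: INC b by 11): b -10 -> 1
  event 5 (t=28: INC c by 9): b unchanged
  event 6 (t=33: SET b = 20): b 1 -> 20
  event 7 (t=40: SET d = -11): b unchanged
  event 8 (t=42: INC c by 6): b unchanged
  event 9 (t=50: INC c by 13): b unchanged
  event 10 (t=53: INC b by 15): b 20 -> 35
Final: b = 35

Answer: 35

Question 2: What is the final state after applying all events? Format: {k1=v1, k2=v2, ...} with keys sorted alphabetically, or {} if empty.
Answer: {a=35, b=35, c=28, d=-11}

Derivation:
  after event 1 (t=9: DEL b): {}
  after event 2 (t=11: DEC b by 10): {b=-10}
  after event 3 (t=13: SET a = 35): {a=35, b=-10}
  after event 4 (t=22: INC b by 11): {a=35, b=1}
  after event 5 (t=28: INC c by 9): {a=35, b=1, c=9}
  after event 6 (t=33: SET b = 20): {a=35, b=20, c=9}
  after event 7 (t=40: SET d = -11): {a=35, b=20, c=9, d=-11}
  after event 8 (t=42: INC c by 6): {a=35, b=20, c=15, d=-11}
  after event 9 (t=50: INC c by 13): {a=35, b=20, c=28, d=-11}
  after event 10 (t=53: INC b by 15): {a=35, b=35, c=28, d=-11}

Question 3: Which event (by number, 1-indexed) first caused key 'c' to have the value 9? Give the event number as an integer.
Looking for first event where c becomes 9:
  event 5: c (absent) -> 9  <-- first match

Answer: 5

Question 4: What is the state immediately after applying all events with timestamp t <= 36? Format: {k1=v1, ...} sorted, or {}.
Apply events with t <= 36 (6 events):
  after event 1 (t=9: DEL b): {}
  after event 2 (t=11: DEC b by 10): {b=-10}
  after event 3 (t=13: SET a = 35): {a=35, b=-10}
  after event 4 (t=22: INC b by 11): {a=35, b=1}
  after event 5 (t=28: INC c by 9): {a=35, b=1, c=9}
  after event 6 (t=33: SET b = 20): {a=35, b=20, c=9}

Answer: {a=35, b=20, c=9}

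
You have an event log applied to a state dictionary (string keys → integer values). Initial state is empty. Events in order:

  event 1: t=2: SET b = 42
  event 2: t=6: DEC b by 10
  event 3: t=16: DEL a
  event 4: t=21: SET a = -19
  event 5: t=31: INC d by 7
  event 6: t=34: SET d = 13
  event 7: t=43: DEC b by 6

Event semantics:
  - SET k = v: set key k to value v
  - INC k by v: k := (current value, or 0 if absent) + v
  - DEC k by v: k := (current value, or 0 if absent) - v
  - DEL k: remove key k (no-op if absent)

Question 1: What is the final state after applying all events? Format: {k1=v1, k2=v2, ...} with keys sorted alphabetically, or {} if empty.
  after event 1 (t=2: SET b = 42): {b=42}
  after event 2 (t=6: DEC b by 10): {b=32}
  after event 3 (t=16: DEL a): {b=32}
  after event 4 (t=21: SET a = -19): {a=-19, b=32}
  after event 5 (t=31: INC d by 7): {a=-19, b=32, d=7}
  after event 6 (t=34: SET d = 13): {a=-19, b=32, d=13}
  after event 7 (t=43: DEC b by 6): {a=-19, b=26, d=13}

Answer: {a=-19, b=26, d=13}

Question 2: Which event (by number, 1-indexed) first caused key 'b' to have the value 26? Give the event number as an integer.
Answer: 7

Derivation:
Looking for first event where b becomes 26:
  event 1: b = 42
  event 2: b = 32
  event 3: b = 32
  event 4: b = 32
  event 5: b = 32
  event 6: b = 32
  event 7: b 32 -> 26  <-- first match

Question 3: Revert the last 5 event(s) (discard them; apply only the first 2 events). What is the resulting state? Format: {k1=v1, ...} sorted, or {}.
Answer: {b=32}

Derivation:
Keep first 2 events (discard last 5):
  after event 1 (t=2: SET b = 42): {b=42}
  after event 2 (t=6: DEC b by 10): {b=32}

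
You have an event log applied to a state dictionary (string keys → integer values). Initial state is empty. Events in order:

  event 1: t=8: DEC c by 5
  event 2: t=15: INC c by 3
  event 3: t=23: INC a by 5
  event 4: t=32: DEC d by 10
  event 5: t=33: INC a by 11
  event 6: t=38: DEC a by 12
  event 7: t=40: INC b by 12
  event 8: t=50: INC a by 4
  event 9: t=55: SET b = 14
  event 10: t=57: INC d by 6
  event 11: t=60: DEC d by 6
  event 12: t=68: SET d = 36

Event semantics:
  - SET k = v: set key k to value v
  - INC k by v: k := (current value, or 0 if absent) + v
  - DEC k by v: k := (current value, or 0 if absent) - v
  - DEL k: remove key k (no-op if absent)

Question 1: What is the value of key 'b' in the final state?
Track key 'b' through all 12 events:
  event 1 (t=8: DEC c by 5): b unchanged
  event 2 (t=15: INC c by 3): b unchanged
  event 3 (t=23: INC a by 5): b unchanged
  event 4 (t=32: DEC d by 10): b unchanged
  event 5 (t=33: INC a by 11): b unchanged
  event 6 (t=38: DEC a by 12): b unchanged
  event 7 (t=40: INC b by 12): b (absent) -> 12
  event 8 (t=50: INC a by 4): b unchanged
  event 9 (t=55: SET b = 14): b 12 -> 14
  event 10 (t=57: INC d by 6): b unchanged
  event 11 (t=60: DEC d by 6): b unchanged
  event 12 (t=68: SET d = 36): b unchanged
Final: b = 14

Answer: 14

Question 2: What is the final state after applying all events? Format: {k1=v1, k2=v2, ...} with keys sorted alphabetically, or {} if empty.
  after event 1 (t=8: DEC c by 5): {c=-5}
  after event 2 (t=15: INC c by 3): {c=-2}
  after event 3 (t=23: INC a by 5): {a=5, c=-2}
  after event 4 (t=32: DEC d by 10): {a=5, c=-2, d=-10}
  after event 5 (t=33: INC a by 11): {a=16, c=-2, d=-10}
  after event 6 (t=38: DEC a by 12): {a=4, c=-2, d=-10}
  after event 7 (t=40: INC b by 12): {a=4, b=12, c=-2, d=-10}
  after event 8 (t=50: INC a by 4): {a=8, b=12, c=-2, d=-10}
  after event 9 (t=55: SET b = 14): {a=8, b=14, c=-2, d=-10}
  after event 10 (t=57: INC d by 6): {a=8, b=14, c=-2, d=-4}
  after event 11 (t=60: DEC d by 6): {a=8, b=14, c=-2, d=-10}
  after event 12 (t=68: SET d = 36): {a=8, b=14, c=-2, d=36}

Answer: {a=8, b=14, c=-2, d=36}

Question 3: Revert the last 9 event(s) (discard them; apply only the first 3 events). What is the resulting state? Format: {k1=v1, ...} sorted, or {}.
Answer: {a=5, c=-2}

Derivation:
Keep first 3 events (discard last 9):
  after event 1 (t=8: DEC c by 5): {c=-5}
  after event 2 (t=15: INC c by 3): {c=-2}
  after event 3 (t=23: INC a by 5): {a=5, c=-2}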